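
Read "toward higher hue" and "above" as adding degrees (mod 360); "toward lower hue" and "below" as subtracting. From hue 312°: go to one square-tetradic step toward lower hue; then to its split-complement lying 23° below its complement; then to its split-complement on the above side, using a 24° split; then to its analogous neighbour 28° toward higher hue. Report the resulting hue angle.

251°

312 − 90 = 222°   (square ↓)
222 + 157 = 379 → 379 − 360 = 19°   (split-comp 23° ↓)
19 + 204 = 223°   (split-comp 24° ↑)
223 + 28 = 251°   (analog 28° ↑)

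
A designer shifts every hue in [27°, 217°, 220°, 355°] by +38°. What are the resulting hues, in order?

65°, 255°, 258°, 33°

27 + 38 = 65°
217 + 38 = 255°
220 + 38 = 258°
355 + 38 = 393 → 393 − 360 = 33°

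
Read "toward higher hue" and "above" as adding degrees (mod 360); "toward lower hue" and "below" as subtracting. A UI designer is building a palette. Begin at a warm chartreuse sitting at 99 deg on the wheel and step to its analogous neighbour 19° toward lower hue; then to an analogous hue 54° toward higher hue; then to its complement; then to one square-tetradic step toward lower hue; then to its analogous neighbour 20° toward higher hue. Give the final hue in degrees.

244°

−19° (analog 19° ↓): 99 − 19 = 80°
+54° (analog 54° ↑): 80 + 54 = 134°
+180° (complement): 134 + 180 = 314°
−90° (square ↓): 314 − 90 = 224°
+20° (analog 20° ↑): 224 + 20 = 244°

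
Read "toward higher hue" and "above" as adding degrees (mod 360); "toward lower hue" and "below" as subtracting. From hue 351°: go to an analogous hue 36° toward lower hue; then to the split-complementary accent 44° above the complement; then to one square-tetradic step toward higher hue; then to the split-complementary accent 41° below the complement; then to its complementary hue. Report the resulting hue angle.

228°

351 − 36 = 315°   (analog 36° ↓)
315 + 224 = 539 → 539 − 360 = 179°   (split-comp 44° ↑)
179 + 90 = 269°   (square ↑)
269 + 139 = 408 → 408 − 360 = 48°   (split-comp 41° ↓)
48 + 180 = 228°   (complement)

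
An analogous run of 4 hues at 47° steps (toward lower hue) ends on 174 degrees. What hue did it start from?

315°

3 steps of 47° (toward lower hue) give a net shift of −141°.
Start = end − shift: 174 + 141 = 315°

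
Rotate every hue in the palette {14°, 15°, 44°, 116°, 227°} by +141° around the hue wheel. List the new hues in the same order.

14 + 141 = 155°
15 + 141 = 156°
44 + 141 = 185°
116 + 141 = 257°
227 + 141 = 368 → 368 − 360 = 8°

155°, 156°, 185°, 257°, 8°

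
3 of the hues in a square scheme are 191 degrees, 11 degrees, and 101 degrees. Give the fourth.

A square tetradic scheme places four hues every 90°.
The full set through 11° is {11°, 101°, 191°, 281°}.
Given {11°, 101°, 191°}, the missing hue is 281°.

281°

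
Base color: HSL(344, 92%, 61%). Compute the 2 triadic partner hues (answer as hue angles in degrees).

A triad places three hues 120° apart.
344 + 120 = 464 → 464 − 360 = 104°
344 + 240 = 584 → 584 − 360 = 224°

104° and 224°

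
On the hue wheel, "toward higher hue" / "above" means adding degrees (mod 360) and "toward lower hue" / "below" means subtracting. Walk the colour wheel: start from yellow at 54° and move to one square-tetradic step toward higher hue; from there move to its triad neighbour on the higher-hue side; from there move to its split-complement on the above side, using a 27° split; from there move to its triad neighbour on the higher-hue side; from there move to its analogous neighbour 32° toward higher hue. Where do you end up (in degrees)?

263°

square ↑ +90°: 54 + 90 = 144°
triadic ↑ +120°: 144 + 120 = 264°
split-comp 27° ↑ +207°: 264 + 207 = 471 → 471 − 360 = 111°
triadic ↑ +120°: 111 + 120 = 231°
analog 32° ↑ +32°: 231 + 32 = 263°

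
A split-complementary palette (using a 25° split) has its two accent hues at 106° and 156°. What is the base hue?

311°

The accents sit 25° either side of the complement, so the complement is their short-arc midpoint on the wheel.
Short-arc midpoint of 106° and 156°: 131°.
Base is 180° from the complement: 131 − 180 = -49 → -49 + 360 = 311°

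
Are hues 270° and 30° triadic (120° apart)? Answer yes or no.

Angular distance: |270 − 30| = 240; shorter arc = 360 − 240 = 120°.
Triadic (120° apart) requires 120°.

yes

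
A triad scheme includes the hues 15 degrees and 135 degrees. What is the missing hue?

255°

A triad places three hues 120° apart.
The full set through 15° is {15°, 135°, 255°}.
Given {15°, 135°}, the missing hue is 255°.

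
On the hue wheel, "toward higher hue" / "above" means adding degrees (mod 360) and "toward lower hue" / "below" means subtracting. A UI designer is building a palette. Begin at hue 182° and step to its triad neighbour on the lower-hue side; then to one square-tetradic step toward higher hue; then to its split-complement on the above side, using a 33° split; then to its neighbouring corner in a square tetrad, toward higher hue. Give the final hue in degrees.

182 − 120 = 62°   (triadic ↓)
62 + 90 = 152°   (square ↑)
152 + 213 = 365 → 365 − 360 = 5°   (split-comp 33° ↑)
5 + 90 = 95°   (square ↑)

95°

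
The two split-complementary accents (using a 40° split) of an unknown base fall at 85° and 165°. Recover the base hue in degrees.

305°

The accents sit 40° either side of the complement, so the complement is their short-arc midpoint on the wheel.
Short-arc midpoint of 85° and 165°: 125°.
Base is 180° from the complement: 125 − 180 = -55 → -55 + 360 = 305°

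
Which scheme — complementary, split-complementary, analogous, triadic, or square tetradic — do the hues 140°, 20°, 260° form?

Sort the hues: 20°, 140°, 260°.
Successive gaps around the wheel: 120°, 120°, 120°.
Three hues equally spaced 120° apart form a triad.

triadic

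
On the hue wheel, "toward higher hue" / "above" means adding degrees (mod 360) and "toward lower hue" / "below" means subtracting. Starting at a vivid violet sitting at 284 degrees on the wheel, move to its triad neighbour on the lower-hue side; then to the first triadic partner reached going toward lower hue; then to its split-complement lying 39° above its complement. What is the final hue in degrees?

284 − 120 = 164°   (triadic ↓)
164 − 120 = 44°   (triadic ↓)
44 + 219 = 263°   (split-comp 39° ↑)

263°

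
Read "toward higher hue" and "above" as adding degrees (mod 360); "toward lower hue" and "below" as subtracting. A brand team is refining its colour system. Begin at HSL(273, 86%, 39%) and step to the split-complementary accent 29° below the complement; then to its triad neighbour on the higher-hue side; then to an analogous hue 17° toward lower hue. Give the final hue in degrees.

167°

+151° (split-comp 29° ↓): 273 + 151 = 424 → 424 − 360 = 64°
+120° (triadic ↑): 64 + 120 = 184°
−17° (analog 17° ↓): 184 − 17 = 167°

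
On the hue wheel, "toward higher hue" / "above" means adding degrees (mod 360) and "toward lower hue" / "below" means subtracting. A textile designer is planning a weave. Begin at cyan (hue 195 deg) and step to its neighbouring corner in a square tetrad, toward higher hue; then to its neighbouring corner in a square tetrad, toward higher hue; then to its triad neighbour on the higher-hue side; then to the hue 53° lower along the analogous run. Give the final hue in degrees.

82°

+90° (square ↑): 195 + 90 = 285°
+90° (square ↑): 285 + 90 = 375 → 375 − 360 = 15°
+120° (triadic ↑): 15 + 120 = 135°
−53° (analog 53° ↓): 135 − 53 = 82°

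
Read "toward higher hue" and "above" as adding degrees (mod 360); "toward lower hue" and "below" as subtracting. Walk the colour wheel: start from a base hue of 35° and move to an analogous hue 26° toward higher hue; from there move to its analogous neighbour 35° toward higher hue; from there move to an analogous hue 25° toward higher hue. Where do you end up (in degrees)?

121°

analog 26° ↑ +26°: 35 + 26 = 61°
analog 35° ↑ +35°: 61 + 35 = 96°
analog 25° ↑ +25°: 96 + 25 = 121°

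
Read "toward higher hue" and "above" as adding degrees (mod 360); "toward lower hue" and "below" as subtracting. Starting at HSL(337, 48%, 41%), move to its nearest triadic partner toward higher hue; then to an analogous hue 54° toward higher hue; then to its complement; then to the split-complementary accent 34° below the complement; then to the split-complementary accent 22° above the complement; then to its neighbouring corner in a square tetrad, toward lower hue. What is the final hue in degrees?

229°

337 + 120 = 457 → 457 − 360 = 97°   (triadic ↑)
97 + 54 = 151°   (analog 54° ↑)
151 + 180 = 331°   (complement)
331 + 146 = 477 → 477 − 360 = 117°   (split-comp 34° ↓)
117 + 202 = 319°   (split-comp 22° ↑)
319 − 90 = 229°   (square ↓)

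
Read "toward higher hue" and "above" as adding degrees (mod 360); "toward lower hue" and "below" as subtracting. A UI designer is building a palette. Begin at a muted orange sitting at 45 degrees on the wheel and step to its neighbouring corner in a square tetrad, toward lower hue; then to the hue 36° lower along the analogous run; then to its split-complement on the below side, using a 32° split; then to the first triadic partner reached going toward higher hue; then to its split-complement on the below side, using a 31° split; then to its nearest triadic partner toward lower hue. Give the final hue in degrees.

216°

square ↓ −90°: 45 − 90 = -45 → -45 + 360 = 315°
analog 36° ↓ −36°: 315 − 36 = 279°
split-comp 32° ↓ +148°: 279 + 148 = 427 → 427 − 360 = 67°
triadic ↑ +120°: 67 + 120 = 187°
split-comp 31° ↓ +149°: 187 + 149 = 336°
triadic ↓ −120°: 336 − 120 = 216°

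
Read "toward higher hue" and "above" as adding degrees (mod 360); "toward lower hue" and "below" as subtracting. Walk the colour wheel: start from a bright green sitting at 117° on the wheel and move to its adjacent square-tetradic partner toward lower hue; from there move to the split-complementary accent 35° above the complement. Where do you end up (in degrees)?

242°

117 − 90 = 27°   (square ↓)
27 + 215 = 242°   (split-comp 35° ↑)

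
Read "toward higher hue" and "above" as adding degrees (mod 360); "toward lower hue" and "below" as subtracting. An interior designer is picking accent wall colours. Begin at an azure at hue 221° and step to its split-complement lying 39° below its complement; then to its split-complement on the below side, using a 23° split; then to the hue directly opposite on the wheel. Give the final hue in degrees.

split-comp 39° ↓ +141°: 221 + 141 = 362 → 362 − 360 = 2°
split-comp 23° ↓ +157°: 2 + 157 = 159°
complement +180°: 159 + 180 = 339°

339°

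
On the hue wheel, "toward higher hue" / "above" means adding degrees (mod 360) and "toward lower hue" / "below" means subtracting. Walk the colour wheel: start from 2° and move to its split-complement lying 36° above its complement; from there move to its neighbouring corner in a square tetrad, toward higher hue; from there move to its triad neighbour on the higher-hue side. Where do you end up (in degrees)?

2 + 216 = 218°   (split-comp 36° ↑)
218 + 90 = 308°   (square ↑)
308 + 120 = 428 → 428 − 360 = 68°   (triadic ↑)

68°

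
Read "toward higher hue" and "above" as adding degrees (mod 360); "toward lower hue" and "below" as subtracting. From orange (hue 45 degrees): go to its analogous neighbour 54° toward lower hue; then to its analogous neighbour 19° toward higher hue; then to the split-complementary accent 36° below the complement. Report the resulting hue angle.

analog 54° ↓ −54°: 45 − 54 = -9 → -9 + 360 = 351°
analog 19° ↑ +19°: 351 + 19 = 370 → 370 − 360 = 10°
split-comp 36° ↓ +144°: 10 + 144 = 154°

154°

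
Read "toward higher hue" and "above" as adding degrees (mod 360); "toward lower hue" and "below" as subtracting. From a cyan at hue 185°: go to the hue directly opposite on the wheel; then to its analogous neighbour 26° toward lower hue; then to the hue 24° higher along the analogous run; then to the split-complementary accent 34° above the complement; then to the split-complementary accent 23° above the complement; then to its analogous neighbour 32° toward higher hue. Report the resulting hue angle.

complement +180°: 185 + 180 = 365 → 365 − 360 = 5°
analog 26° ↓ −26°: 5 − 26 = -21 → -21 + 360 = 339°
analog 24° ↑ +24°: 339 + 24 = 363 → 363 − 360 = 3°
split-comp 34° ↑ +214°: 3 + 214 = 217°
split-comp 23° ↑ +203°: 217 + 203 = 420 → 420 − 360 = 60°
analog 32° ↑ +32°: 60 + 32 = 92°

92°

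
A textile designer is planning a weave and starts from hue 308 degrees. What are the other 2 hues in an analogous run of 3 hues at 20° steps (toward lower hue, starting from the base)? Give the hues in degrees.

Analogous hues sit every 20° along the wheel.
308 − 20 = 288°
308 − 40 = 268°

288° and 268°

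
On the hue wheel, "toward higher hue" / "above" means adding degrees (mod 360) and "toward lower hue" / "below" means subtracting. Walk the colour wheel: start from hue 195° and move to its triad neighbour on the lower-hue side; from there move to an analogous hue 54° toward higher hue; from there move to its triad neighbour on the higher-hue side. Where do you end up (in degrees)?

195 − 120 = 75°   (triadic ↓)
75 + 54 = 129°   (analog 54° ↑)
129 + 120 = 249°   (triadic ↑)

249°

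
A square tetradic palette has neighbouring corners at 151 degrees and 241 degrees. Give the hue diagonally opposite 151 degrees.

A square tetradic scheme places four hues 90° apart; opposite corners are 180° apart.
151 + 180 = 331°

331°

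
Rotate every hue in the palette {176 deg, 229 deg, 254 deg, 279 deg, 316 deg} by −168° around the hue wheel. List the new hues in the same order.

8°, 61°, 86°, 111°, 148°

176 − 168 = 8°
229 − 168 = 61°
254 − 168 = 86°
279 − 168 = 111°
316 − 168 = 148°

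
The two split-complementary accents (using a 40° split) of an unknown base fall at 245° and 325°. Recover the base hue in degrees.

The accents sit 40° either side of the complement, so the complement is their short-arc midpoint on the wheel.
Short-arc midpoint of 245° and 325°: 285°.
Base is 180° from the complement: 285 − 180 = 105°

105°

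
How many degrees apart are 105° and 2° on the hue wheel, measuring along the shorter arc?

|105 − 2| = 103.
103 ≤ 180, so the shorter arc is 103°.

103°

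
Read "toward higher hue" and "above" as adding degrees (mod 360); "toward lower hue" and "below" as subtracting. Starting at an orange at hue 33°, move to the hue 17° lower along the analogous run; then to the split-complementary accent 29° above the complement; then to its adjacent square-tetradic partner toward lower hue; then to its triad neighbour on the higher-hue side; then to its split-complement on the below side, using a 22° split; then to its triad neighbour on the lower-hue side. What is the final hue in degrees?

analog 17° ↓ −17°: 33 − 17 = 16°
split-comp 29° ↑ +209°: 16 + 209 = 225°
square ↓ −90°: 225 − 90 = 135°
triadic ↑ +120°: 135 + 120 = 255°
split-comp 22° ↓ +158°: 255 + 158 = 413 → 413 − 360 = 53°
triadic ↓ −120°: 53 − 120 = -67 → -67 + 360 = 293°

293°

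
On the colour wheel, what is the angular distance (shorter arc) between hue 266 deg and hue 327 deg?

61°

|266 − 327| = 61.
61 ≤ 180, so the shorter arc is 61°.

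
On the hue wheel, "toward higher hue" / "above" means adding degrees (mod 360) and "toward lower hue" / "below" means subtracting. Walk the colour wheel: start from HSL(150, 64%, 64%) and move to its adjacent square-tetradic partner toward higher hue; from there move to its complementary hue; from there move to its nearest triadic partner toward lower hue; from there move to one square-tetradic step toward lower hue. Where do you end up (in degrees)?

210°

150 + 90 = 240°   (square ↑)
240 + 180 = 420 → 420 − 360 = 60°   (complement)
60 − 120 = -60 → -60 + 360 = 300°   (triadic ↓)
300 − 90 = 210°   (square ↓)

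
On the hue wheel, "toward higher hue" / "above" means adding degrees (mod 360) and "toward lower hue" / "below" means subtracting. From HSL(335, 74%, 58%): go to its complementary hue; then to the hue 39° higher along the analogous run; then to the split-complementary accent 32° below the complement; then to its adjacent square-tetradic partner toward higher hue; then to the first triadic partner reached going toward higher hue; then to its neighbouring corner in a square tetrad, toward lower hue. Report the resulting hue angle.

102°

335 + 180 = 515 → 515 − 360 = 155°   (complement)
155 + 39 = 194°   (analog 39° ↑)
194 + 148 = 342°   (split-comp 32° ↓)
342 + 90 = 432 → 432 − 360 = 72°   (square ↑)
72 + 120 = 192°   (triadic ↑)
192 − 90 = 102°   (square ↓)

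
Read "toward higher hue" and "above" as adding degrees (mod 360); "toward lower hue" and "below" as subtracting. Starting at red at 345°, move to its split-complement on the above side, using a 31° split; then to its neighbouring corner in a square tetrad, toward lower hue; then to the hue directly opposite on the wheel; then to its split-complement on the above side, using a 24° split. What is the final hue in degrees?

130°

split-comp 31° ↑ +211°: 345 + 211 = 556 → 556 − 360 = 196°
square ↓ −90°: 196 − 90 = 106°
complement +180°: 106 + 180 = 286°
split-comp 24° ↑ +204°: 286 + 204 = 490 → 490 − 360 = 130°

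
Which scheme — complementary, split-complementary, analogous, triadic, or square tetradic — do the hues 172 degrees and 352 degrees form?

complementary

Sort the hues: 172°, 352°.
Successive gaps around the wheel: 180°, 180°.
Two hues 180° apart are complementary.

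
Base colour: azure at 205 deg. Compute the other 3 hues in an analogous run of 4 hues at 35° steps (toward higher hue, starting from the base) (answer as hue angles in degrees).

240°, 275°, 310°

Analogous hues sit every 35° along the wheel.
205 + 35 = 240°
205 + 70 = 275°
205 + 105 = 310°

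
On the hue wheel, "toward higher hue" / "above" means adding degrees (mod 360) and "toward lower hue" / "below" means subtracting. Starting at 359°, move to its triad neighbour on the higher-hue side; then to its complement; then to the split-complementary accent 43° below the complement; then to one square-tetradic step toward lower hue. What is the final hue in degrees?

346°

359 + 120 = 479 → 479 − 360 = 119°   (triadic ↑)
119 + 180 = 299°   (complement)
299 + 137 = 436 → 436 − 360 = 76°   (split-comp 43° ↓)
76 − 90 = -14 → -14 + 360 = 346°   (square ↓)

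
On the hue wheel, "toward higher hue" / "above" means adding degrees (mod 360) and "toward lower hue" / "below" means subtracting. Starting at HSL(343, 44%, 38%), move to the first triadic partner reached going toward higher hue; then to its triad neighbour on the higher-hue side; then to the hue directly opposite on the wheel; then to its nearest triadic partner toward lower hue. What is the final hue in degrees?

+120° (triadic ↑): 343 + 120 = 463 → 463 − 360 = 103°
+120° (triadic ↑): 103 + 120 = 223°
+180° (complement): 223 + 180 = 403 → 403 − 360 = 43°
−120° (triadic ↓): 43 − 120 = -77 → -77 + 360 = 283°

283°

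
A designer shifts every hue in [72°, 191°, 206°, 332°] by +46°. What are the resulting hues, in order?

72 + 46 = 118°
191 + 46 = 237°
206 + 46 = 252°
332 + 46 = 378 → 378 − 360 = 18°

118°, 237°, 252°, 18°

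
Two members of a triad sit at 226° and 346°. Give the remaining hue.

106°

A triad spaces three hues 120° apart.
The full set is {106°, 226°, 346°}.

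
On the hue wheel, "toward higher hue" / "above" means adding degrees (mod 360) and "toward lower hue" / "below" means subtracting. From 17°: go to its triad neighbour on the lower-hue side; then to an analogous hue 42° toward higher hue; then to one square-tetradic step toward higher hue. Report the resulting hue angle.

−120° (triadic ↓): 17 − 120 = -103 → -103 + 360 = 257°
+42° (analog 42° ↑): 257 + 42 = 299°
+90° (square ↑): 299 + 90 = 389 → 389 − 360 = 29°

29°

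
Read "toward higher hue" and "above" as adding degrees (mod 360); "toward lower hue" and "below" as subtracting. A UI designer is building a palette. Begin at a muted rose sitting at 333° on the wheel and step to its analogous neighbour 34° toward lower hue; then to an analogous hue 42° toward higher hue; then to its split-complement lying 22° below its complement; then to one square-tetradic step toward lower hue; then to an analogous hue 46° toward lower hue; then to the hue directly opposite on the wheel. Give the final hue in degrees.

183°

−34° (analog 34° ↓): 333 − 34 = 299°
+42° (analog 42° ↑): 299 + 42 = 341°
+158° (split-comp 22° ↓): 341 + 158 = 499 → 499 − 360 = 139°
−90° (square ↓): 139 − 90 = 49°
−46° (analog 46° ↓): 49 − 46 = 3°
+180° (complement): 3 + 180 = 183°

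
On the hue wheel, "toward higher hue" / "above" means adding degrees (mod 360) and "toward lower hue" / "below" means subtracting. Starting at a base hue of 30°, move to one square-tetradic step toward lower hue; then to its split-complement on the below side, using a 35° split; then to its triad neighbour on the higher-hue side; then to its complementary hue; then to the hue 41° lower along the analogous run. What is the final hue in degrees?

344°

−90° (square ↓): 30 − 90 = -60 → -60 + 360 = 300°
+145° (split-comp 35° ↓): 300 + 145 = 445 → 445 − 360 = 85°
+120° (triadic ↑): 85 + 120 = 205°
+180° (complement): 205 + 180 = 385 → 385 − 360 = 25°
−41° (analog 41° ↓): 25 − 41 = -16 → -16 + 360 = 344°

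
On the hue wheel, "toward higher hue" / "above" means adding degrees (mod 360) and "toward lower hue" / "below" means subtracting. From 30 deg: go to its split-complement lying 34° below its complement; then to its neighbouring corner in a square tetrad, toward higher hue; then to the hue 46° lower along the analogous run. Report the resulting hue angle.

220°

30 + 146 = 176°   (split-comp 34° ↓)
176 + 90 = 266°   (square ↑)
266 − 46 = 220°   (analog 46° ↓)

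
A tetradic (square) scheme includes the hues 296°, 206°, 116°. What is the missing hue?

A square tetradic scheme places four hues every 90°.
The full set through 116° is {26°, 116°, 206°, 296°}.
Given {116°, 206°, 296°}, the missing hue is 26°.

26°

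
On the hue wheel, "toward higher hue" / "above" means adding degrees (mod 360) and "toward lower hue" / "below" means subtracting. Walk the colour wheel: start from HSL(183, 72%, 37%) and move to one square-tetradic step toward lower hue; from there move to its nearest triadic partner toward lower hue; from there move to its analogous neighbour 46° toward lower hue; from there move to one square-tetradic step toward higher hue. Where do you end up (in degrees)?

17°

−90° (square ↓): 183 − 90 = 93°
−120° (triadic ↓): 93 − 120 = -27 → -27 + 360 = 333°
−46° (analog 46° ↓): 333 − 46 = 287°
+90° (square ↑): 287 + 90 = 377 → 377 − 360 = 17°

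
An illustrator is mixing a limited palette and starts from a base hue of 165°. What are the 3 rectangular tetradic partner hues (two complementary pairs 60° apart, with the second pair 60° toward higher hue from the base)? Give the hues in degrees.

A rectangular tetradic uses two complementary pairs 60° apart: offsets 0°, 60°, 180°, 240°.
165 + 60 = 225°
165 + 180 = 345°
165 + 240 = 405 → 405 − 360 = 45°

225°, 345°, 45°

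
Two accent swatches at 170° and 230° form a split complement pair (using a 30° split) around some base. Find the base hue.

The accents sit 30° either side of the complement, so the complement is their short-arc midpoint on the wheel.
Short-arc midpoint of 170° and 230°: 200°.
Base is 180° from the complement: 200 − 180 = 20°

20°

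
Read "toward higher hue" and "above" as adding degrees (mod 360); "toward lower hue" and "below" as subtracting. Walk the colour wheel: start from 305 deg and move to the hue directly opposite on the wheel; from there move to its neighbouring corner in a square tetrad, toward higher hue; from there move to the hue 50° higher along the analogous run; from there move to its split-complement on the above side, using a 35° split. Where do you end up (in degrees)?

305 + 180 = 485 → 485 − 360 = 125°   (complement)
125 + 90 = 215°   (square ↑)
215 + 50 = 265°   (analog 50° ↑)
265 + 215 = 480 → 480 − 360 = 120°   (split-comp 35° ↑)

120°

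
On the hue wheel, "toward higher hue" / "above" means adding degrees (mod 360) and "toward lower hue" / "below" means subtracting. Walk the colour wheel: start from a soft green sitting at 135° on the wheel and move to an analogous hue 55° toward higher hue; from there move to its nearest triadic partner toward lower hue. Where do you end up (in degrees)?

135 + 55 = 190°   (analog 55° ↑)
190 − 120 = 70°   (triadic ↓)

70°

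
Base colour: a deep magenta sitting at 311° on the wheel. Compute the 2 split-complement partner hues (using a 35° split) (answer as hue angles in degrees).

96° and 166°

Split-complementary hues sit 35° either side of the complement.
Complement of 311°: 311 + 180 = 491 → 491 − 360 = 131°
131 − 35 = 96°
131 + 35 = 166°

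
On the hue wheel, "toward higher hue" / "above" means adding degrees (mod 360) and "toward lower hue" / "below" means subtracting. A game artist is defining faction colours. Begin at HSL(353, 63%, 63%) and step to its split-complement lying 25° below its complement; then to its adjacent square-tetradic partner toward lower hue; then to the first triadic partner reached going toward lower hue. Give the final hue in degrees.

353 + 155 = 508 → 508 − 360 = 148°   (split-comp 25° ↓)
148 − 90 = 58°   (square ↓)
58 − 120 = -62 → -62 + 360 = 298°   (triadic ↓)

298°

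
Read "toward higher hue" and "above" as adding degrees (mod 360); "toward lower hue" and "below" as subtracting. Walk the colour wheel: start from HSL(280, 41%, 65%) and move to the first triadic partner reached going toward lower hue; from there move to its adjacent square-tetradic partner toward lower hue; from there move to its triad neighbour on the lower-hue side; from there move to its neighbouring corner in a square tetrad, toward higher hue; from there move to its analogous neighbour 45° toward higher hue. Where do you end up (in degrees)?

85°

triadic ↓ −120°: 280 − 120 = 160°
square ↓ −90°: 160 − 90 = 70°
triadic ↓ −120°: 70 − 120 = -50 → -50 + 360 = 310°
square ↑ +90°: 310 + 90 = 400 → 400 − 360 = 40°
analog 45° ↑ +45°: 40 + 45 = 85°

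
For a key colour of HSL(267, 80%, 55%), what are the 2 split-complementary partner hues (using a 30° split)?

Split-complementary hues sit 30° either side of the complement.
Complement of 267°: 267 + 180 = 447 → 447 − 360 = 87°
87 − 30 = 57°
87 + 30 = 117°

57° and 117°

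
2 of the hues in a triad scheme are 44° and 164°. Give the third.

A triad places three hues 120° apart.
The full set through 44° is {44°, 164°, 284°}.
Given {44°, 164°}, the missing hue is 284°.

284°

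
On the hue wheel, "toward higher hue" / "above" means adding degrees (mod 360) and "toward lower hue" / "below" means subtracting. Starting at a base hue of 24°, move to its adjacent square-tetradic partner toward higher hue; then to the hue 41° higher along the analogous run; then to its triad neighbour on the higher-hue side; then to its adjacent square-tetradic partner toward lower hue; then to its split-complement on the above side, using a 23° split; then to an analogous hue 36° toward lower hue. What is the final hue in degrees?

+90° (square ↑): 24 + 90 = 114°
+41° (analog 41° ↑): 114 + 41 = 155°
+120° (triadic ↑): 155 + 120 = 275°
−90° (square ↓): 275 − 90 = 185°
+203° (split-comp 23° ↑): 185 + 203 = 388 → 388 − 360 = 28°
−36° (analog 36° ↓): 28 − 36 = -8 → -8 + 360 = 352°

352°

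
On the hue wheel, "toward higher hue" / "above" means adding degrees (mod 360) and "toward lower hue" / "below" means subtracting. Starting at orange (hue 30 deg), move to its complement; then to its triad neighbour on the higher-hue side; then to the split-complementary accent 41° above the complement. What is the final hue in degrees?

191°

+180° (complement): 30 + 180 = 210°
+120° (triadic ↑): 210 + 120 = 330°
+221° (split-comp 41° ↑): 330 + 221 = 551 → 551 − 360 = 191°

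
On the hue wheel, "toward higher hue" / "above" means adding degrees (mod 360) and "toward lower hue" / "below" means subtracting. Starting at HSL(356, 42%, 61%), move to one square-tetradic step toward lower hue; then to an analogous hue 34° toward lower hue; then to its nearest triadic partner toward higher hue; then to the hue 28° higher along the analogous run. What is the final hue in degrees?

square ↓ −90°: 356 − 90 = 266°
analog 34° ↓ −34°: 266 − 34 = 232°
triadic ↑ +120°: 232 + 120 = 352°
analog 28° ↑ +28°: 352 + 28 = 380 → 380 − 360 = 20°

20°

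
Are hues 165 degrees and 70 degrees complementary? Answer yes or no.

Angular distance: |165 − 70| = 95 = 95°.
Complementary requires 180°.

no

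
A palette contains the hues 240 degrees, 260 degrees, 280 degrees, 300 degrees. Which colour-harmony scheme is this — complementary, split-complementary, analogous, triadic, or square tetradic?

analogous

Sort the hues: 240°, 260°, 280°, 300°.
Successive gaps around the wheel: 20°, 20°, 20°, 300°.
A run of hues at equal small steps (20°) with one large closing gap is an analogous group.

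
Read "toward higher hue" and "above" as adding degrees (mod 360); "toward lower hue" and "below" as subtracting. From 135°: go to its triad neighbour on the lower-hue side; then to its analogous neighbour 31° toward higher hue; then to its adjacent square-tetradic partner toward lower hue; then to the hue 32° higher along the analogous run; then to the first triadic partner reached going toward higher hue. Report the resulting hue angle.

−120° (triadic ↓): 135 − 120 = 15°
+31° (analog 31° ↑): 15 + 31 = 46°
−90° (square ↓): 46 − 90 = -44 → -44 + 360 = 316°
+32° (analog 32° ↑): 316 + 32 = 348°
+120° (triadic ↑): 348 + 120 = 468 → 468 − 360 = 108°

108°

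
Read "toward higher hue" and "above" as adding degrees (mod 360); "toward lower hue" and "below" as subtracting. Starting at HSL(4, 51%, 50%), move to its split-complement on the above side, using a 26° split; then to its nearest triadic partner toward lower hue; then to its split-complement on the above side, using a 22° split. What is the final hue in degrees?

+206° (split-comp 26° ↑): 4 + 206 = 210°
−120° (triadic ↓): 210 − 120 = 90°
+202° (split-comp 22° ↑): 90 + 202 = 292°

292°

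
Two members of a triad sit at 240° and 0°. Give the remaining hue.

A triad spaces three hues 120° apart.
The full set is {0°, 120°, 240°}.

120°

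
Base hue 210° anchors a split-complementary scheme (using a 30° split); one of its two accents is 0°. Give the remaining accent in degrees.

60°

Split-complementary hues sit 30° either side of the complement.
Complement of the base 210°: 210 + 180 = 390 → 390 − 360 = 30°
The given accent 0° is 30° one side of 30°; the other accent sits 30° the other side: 30 + 30 = 60°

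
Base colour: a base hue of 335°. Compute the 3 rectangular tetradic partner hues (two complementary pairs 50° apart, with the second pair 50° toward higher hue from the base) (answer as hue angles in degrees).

A rectangular tetradic uses two complementary pairs 50° apart: offsets 0°, 50°, 180°, 230°.
335 + 50 = 385 → 385 − 360 = 25°
335 + 180 = 515 → 515 − 360 = 155°
335 + 230 = 565 → 565 − 360 = 205°

25°, 155°, 205°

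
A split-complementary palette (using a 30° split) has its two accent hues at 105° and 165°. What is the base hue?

315°

The accents sit 30° either side of the complement, so the complement is their short-arc midpoint on the wheel.
Short-arc midpoint of 105° and 165°: 135°.
Base is 180° from the complement: 135 − 180 = -45 → -45 + 360 = 315°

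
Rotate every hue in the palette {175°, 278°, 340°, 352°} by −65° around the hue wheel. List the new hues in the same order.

110°, 213°, 275°, 287°

175 − 65 = 110°
278 − 65 = 213°
340 − 65 = 275°
352 − 65 = 287°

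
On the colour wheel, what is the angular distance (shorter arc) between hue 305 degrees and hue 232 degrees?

73°

|305 − 232| = 73.
73 ≤ 180, so the shorter arc is 73°.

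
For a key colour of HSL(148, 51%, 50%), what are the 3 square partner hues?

148 + 90 = 238°
148 + 180 = 328°
148 + 270 = 418 → 418 − 360 = 58°

238°, 328°, 58°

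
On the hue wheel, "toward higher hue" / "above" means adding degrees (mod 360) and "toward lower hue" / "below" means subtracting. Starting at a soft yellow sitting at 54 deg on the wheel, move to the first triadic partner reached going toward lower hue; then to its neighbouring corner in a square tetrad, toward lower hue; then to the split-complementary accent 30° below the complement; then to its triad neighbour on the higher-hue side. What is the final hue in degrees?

114°

54 − 120 = -66 → -66 + 360 = 294°   (triadic ↓)
294 − 90 = 204°   (square ↓)
204 + 150 = 354°   (split-comp 30° ↓)
354 + 120 = 474 → 474 − 360 = 114°   (triadic ↑)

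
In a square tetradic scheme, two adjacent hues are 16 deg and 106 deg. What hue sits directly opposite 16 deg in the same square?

196°

A square tetradic scheme places four hues 90° apart; opposite corners are 180° apart.
16 + 180 = 196°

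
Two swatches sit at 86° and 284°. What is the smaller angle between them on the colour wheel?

162°

|86 − 284| = 198.
The shorter arc is 360 − 198 = 162°.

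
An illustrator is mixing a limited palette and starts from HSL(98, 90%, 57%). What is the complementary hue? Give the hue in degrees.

98 + 180 = 278°

278°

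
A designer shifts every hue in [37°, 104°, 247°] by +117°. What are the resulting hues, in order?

37 + 117 = 154°
104 + 117 = 221°
247 + 117 = 364 → 364 − 360 = 4°

154°, 221°, 4°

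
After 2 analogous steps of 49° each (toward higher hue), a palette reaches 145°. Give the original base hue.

47°

2 steps of 49° (toward higher hue) give a net shift of +98°.
Start = end − shift: 145 − 98 = 47°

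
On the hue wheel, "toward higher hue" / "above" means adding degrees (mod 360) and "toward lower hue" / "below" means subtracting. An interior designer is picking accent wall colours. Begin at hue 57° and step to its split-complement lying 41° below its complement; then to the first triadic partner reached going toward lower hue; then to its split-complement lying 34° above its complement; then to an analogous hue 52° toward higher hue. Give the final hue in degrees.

342°

split-comp 41° ↓ +139°: 57 + 139 = 196°
triadic ↓ −120°: 196 − 120 = 76°
split-comp 34° ↑ +214°: 76 + 214 = 290°
analog 52° ↑ +52°: 290 + 52 = 342°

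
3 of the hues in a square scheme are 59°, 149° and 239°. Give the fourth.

A square tetradic scheme places four hues every 90°.
The full set through 59° is {59°, 149°, 239°, 329°}.
Given {59°, 149°, 239°}, the missing hue is 329°.

329°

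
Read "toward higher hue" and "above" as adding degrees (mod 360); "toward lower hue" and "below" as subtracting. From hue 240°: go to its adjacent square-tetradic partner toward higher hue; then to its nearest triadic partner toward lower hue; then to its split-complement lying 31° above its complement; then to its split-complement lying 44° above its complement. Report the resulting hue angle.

285°

square ↑ +90°: 240 + 90 = 330°
triadic ↓ −120°: 330 − 120 = 210°
split-comp 31° ↑ +211°: 210 + 211 = 421 → 421 − 360 = 61°
split-comp 44° ↑ +224°: 61 + 224 = 285°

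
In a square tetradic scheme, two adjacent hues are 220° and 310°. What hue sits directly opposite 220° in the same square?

40°

A square tetradic scheme places four hues 90° apart; opposite corners are 180° apart.
220 + 180 = 400 → 400 − 360 = 40°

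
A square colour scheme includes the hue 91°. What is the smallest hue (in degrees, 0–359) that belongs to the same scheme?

A square tetradic scheme places four hues every 90°.
The full set through 91° is {1°, 91°, 181°, 271°}.

1°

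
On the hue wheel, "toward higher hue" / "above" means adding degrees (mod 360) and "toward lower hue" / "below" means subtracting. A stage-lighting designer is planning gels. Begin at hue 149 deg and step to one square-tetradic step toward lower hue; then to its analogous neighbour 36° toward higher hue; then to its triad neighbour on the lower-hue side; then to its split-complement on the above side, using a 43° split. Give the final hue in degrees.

−90° (square ↓): 149 − 90 = 59°
+36° (analog 36° ↑): 59 + 36 = 95°
−120° (triadic ↓): 95 − 120 = -25 → -25 + 360 = 335°
+223° (split-comp 43° ↑): 335 + 223 = 558 → 558 − 360 = 198°

198°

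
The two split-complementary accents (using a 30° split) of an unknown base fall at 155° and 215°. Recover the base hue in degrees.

The accents sit 30° either side of the complement, so the complement is their short-arc midpoint on the wheel.
Short-arc midpoint of 155° and 215°: 185°.
Base is 180° from the complement: 185 − 180 = 5°

5°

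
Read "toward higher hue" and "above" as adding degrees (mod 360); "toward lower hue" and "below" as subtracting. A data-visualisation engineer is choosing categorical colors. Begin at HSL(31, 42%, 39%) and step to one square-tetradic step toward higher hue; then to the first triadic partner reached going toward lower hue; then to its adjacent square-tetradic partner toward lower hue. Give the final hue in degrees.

31 + 90 = 121°   (square ↑)
121 − 120 = 1°   (triadic ↓)
1 − 90 = -89 → -89 + 360 = 271°   (square ↓)

271°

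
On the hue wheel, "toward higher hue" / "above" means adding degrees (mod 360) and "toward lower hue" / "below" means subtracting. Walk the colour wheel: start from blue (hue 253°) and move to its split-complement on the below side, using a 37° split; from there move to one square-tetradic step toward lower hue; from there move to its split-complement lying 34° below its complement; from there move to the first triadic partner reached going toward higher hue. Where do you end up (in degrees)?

253 + 143 = 396 → 396 − 360 = 36°   (split-comp 37° ↓)
36 − 90 = -54 → -54 + 360 = 306°   (square ↓)
306 + 146 = 452 → 452 − 360 = 92°   (split-comp 34° ↓)
92 + 120 = 212°   (triadic ↑)

212°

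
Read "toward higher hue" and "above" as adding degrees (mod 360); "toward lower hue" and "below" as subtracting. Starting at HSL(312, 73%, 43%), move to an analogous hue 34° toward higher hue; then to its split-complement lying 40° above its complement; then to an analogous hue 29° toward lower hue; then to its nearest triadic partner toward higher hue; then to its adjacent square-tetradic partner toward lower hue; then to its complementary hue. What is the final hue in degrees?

27°

+34° (analog 34° ↑): 312 + 34 = 346°
+220° (split-comp 40° ↑): 346 + 220 = 566 → 566 − 360 = 206°
−29° (analog 29° ↓): 206 − 29 = 177°
+120° (triadic ↑): 177 + 120 = 297°
−90° (square ↓): 297 − 90 = 207°
+180° (complement): 207 + 180 = 387 → 387 − 360 = 27°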